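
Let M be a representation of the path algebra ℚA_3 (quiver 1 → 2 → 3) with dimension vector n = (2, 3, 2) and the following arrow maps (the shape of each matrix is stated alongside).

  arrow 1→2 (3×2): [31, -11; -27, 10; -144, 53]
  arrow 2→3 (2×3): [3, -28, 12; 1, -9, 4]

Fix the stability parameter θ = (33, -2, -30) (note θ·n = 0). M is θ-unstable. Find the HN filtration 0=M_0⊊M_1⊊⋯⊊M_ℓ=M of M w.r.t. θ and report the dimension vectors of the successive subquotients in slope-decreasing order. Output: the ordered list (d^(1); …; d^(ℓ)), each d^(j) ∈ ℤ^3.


Barcode: M ≅ I[1,3]^2, I[2,2]. HN layers by μ_θ (2 steps, strictly decreasing):
  μ^(1)=1/3; μ^(2)=-2

((2, 2, 2); (0, 1, 0))


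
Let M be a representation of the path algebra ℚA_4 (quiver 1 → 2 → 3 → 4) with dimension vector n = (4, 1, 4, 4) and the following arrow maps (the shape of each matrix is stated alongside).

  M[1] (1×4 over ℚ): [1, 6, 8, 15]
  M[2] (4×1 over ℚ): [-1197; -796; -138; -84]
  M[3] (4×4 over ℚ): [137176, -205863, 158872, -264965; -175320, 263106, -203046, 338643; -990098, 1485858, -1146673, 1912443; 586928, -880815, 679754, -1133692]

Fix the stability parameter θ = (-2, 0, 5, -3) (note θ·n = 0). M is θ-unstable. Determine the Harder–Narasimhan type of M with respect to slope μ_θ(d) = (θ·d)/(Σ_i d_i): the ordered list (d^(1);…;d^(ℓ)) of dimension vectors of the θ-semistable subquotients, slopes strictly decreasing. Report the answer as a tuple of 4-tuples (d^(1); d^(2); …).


Interval decomposition of M: I[1,1]^3, I[1,3], I[3,4]^3, I[4,4].
HN type (ℓ=5): μ^(1)=5; μ^(2)=1; μ^(3)=0; μ^(4)=-2; μ^(5)=-3

((0, 0, 1, 0); (0, 0, 3, 3); (0, 1, 0, 0); (4, 0, 0, 0); (0, 0, 0, 1))


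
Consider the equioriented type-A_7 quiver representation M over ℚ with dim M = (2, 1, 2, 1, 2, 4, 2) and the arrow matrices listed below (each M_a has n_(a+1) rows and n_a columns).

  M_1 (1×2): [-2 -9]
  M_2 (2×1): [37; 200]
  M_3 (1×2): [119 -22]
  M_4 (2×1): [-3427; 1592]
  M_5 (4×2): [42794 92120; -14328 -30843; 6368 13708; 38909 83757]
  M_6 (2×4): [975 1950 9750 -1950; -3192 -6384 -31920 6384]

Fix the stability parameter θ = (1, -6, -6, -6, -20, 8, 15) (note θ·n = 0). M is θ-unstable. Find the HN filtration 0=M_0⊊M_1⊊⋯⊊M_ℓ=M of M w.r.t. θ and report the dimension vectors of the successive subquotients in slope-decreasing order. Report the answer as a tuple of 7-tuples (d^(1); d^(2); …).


Interval decomposition of M: I[1,1], I[1,6], I[3,3], I[5,6], I[6,6], I[6,7], I[7,7].
HN type (ℓ=6): μ^(1)=15; μ^(2)=8; μ^(3)=1; μ^(4)=-6; μ^(5)=-37/5; μ^(6)=-20

((0, 0, 0, 0, 0, 0, 2); (0, 0, 0, 0, 0, 4, 0); (1, 0, 0, 0, 0, 0, 0); (0, 0, 1, 0, 0, 0, 0); (1, 1, 1, 1, 1, 0, 0); (0, 0, 0, 0, 1, 0, 0))


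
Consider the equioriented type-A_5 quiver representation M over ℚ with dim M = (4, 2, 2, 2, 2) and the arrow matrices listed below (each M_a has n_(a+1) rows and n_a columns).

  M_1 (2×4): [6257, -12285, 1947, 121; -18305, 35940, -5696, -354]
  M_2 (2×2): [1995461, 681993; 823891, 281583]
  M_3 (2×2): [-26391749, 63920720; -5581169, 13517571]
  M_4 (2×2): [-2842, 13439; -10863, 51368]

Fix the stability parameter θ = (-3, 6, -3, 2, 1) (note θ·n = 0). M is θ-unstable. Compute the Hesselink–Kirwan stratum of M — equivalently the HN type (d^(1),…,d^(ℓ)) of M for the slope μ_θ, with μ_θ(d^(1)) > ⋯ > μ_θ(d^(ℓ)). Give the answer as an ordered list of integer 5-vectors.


Barcode: M ≅ I[1,1]^2, I[1,2], I[1,5], I[3,5]. HN layers by μ_θ (3 steps, strictly decreasing):
  μ^(1)=6; μ^(2)=3/2; μ^(3)=-3

((0, 1, 0, 0, 0); (0, 1, 1, 2, 2); (4, 0, 1, 0, 0))


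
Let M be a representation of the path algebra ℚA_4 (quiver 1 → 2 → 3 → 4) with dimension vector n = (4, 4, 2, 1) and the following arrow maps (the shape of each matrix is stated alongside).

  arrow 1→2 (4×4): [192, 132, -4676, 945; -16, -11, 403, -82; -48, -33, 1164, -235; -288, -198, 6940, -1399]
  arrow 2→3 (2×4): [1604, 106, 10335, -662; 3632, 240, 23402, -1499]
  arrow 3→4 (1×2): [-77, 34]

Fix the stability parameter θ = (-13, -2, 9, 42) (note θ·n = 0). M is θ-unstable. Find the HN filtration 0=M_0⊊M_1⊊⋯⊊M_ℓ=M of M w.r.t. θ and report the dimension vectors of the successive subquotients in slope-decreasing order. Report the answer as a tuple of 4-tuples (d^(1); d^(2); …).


Interval decomposition of M: I[1,1], I[1,2], I[1,3], I[1,4], I[2,2].
HN type (ℓ=4): μ^(1)=42; μ^(2)=9; μ^(3)=-2; μ^(4)=-13

((0, 0, 0, 1); (0, 0, 2, 0); (0, 4, 0, 0); (4, 0, 0, 0))


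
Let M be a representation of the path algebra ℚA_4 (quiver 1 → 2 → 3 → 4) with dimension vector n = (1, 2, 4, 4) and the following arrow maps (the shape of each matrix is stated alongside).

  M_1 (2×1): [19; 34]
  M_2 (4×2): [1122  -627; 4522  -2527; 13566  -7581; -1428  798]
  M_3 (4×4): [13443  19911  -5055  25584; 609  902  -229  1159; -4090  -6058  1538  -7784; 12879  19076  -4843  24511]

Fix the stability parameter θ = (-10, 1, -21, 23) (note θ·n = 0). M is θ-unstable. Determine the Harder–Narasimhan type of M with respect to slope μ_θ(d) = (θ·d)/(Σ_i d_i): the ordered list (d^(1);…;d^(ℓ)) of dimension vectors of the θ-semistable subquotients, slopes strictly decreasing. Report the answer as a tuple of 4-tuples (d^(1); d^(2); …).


Interval decomposition of M: I[1,2], I[2,4], I[3,3]^2, I[3,4], I[4,4]^2.
HN type (ℓ=4): μ^(1)=23; μ^(2)=1; μ^(3)=-10; μ^(4)=-21

((0, 0, 0, 4); (0, 1, 0, 0); (1, 1, 1, 0); (0, 0, 3, 0))


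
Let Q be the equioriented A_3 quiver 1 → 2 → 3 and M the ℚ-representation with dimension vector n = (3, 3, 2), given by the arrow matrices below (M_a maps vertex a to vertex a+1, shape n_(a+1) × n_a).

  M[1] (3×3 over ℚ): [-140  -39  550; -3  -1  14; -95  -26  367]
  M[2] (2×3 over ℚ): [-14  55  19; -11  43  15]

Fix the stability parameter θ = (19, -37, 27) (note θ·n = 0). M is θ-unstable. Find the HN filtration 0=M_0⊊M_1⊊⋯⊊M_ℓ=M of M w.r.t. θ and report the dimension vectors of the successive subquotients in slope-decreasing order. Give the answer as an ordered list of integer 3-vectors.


Via rank(M_{q-1}∘⋯∘M_p): M ≅ I[1,2], I[1,3]^2.
μ_θ-semistable layers: μ^(1)=27; μ^(2)=-9

((0, 0, 2); (3, 3, 0))


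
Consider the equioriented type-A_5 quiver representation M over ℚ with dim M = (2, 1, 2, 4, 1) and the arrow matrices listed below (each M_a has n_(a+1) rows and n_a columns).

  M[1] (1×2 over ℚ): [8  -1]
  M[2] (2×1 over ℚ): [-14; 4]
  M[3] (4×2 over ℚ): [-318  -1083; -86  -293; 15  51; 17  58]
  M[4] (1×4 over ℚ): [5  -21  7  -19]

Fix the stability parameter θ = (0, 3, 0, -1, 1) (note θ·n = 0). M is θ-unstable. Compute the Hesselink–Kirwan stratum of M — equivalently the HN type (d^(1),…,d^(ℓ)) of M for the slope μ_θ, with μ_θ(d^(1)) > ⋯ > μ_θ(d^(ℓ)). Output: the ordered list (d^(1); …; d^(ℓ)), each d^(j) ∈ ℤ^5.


Barcode: M ≅ I[1,1], I[1,4], I[3,5], I[4,4]^2. HN layers by μ_θ (5 steps, strictly decreasing):
  μ^(1)=1; μ^(2)=2/3; μ^(3)=0; μ^(4)=-1/2; μ^(5)=-1

((0, 0, 0, 0, 1); (0, 1, 1, 1, 0); (2, 0, 0, 0, 0); (0, 0, 1, 1, 0); (0, 0, 0, 2, 0))


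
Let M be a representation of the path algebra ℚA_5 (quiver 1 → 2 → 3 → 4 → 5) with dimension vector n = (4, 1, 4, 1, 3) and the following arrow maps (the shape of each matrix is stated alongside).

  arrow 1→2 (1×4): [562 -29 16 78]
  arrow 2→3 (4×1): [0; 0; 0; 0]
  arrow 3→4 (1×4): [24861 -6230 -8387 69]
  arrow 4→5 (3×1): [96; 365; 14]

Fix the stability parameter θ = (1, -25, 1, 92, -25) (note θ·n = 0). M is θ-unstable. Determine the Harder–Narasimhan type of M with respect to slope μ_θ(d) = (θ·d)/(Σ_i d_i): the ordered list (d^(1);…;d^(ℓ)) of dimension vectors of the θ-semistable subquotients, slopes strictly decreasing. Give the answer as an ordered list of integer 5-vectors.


Interval decomposition of M: I[1,1]^3, I[1,2], I[3,3]^3, I[3,5], I[5,5]^2.
HN type (ℓ=4): μ^(1)=67/2; μ^(2)=1; μ^(3)=-12; μ^(4)=-25

((0, 0, 0, 1, 1); (3, 0, 4, 0, 0); (1, 1, 0, 0, 0); (0, 0, 0, 0, 2))


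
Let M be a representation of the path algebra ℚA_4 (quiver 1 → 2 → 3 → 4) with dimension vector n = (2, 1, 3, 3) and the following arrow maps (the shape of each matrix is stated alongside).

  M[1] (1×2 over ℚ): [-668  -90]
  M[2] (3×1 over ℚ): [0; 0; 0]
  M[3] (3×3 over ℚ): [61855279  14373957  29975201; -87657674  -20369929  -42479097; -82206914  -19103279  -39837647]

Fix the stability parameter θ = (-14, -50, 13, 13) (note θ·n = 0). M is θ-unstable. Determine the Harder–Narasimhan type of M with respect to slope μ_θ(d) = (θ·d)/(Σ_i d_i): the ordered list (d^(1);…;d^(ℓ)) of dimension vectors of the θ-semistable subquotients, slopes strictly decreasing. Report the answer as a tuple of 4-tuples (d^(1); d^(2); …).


Via rank(M_{q-1}∘⋯∘M_p): M ≅ I[1,1], I[1,2], I[3,3], I[3,4]^2, I[4,4].
μ_θ-semistable layers: μ^(1)=13; μ^(2)=-14; μ^(3)=-32

((0, 0, 3, 3); (1, 0, 0, 0); (1, 1, 0, 0))


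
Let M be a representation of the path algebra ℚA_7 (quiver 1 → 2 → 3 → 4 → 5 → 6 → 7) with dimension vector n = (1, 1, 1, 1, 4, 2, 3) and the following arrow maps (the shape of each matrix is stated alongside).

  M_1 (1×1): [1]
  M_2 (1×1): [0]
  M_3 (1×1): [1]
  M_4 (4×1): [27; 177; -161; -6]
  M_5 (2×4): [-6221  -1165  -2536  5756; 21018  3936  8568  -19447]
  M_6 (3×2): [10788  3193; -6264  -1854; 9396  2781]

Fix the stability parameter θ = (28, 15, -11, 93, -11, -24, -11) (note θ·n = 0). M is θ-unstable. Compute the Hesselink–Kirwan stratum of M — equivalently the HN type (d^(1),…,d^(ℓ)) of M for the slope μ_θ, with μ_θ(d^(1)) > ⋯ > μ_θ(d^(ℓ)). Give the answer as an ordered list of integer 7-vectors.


Via rank(M_{q-1}∘⋯∘M_p): M ≅ I[1,2], I[3,6], I[5,5]^2, I[5,7], I[7,7]^2.
μ_θ-semistable layers: μ^(1)=43/2; μ^(2)=58/3; μ^(3)=-11; μ^(4)=-35/2

((1, 1, 0, 0, 0, 0, 0); (0, 0, 0, 1, 1, 1, 0); (0, 0, 1, 0, 2, 0, 3); (0, 0, 0, 0, 1, 1, 0))


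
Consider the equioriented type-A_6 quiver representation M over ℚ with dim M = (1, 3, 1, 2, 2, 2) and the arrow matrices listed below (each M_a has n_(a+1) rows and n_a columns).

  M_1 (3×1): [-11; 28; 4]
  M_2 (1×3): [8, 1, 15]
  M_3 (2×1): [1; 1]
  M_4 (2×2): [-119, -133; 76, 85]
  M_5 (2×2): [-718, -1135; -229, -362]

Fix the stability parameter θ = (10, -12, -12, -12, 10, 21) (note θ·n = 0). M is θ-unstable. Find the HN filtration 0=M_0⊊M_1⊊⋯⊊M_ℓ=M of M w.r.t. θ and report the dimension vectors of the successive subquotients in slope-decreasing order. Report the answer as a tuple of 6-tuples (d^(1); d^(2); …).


Via rank(M_{q-1}∘⋯∘M_p): M ≅ I[1,2], I[2,2], I[2,6], I[4,6].
μ_θ-semistable layers: μ^(1)=21; μ^(2)=10; μ^(3)=-1; μ^(4)=-12

((0, 0, 0, 0, 0, 2); (0, 0, 0, 0, 2, 0); (1, 1, 0, 0, 0, 0); (0, 2, 1, 2, 0, 0))


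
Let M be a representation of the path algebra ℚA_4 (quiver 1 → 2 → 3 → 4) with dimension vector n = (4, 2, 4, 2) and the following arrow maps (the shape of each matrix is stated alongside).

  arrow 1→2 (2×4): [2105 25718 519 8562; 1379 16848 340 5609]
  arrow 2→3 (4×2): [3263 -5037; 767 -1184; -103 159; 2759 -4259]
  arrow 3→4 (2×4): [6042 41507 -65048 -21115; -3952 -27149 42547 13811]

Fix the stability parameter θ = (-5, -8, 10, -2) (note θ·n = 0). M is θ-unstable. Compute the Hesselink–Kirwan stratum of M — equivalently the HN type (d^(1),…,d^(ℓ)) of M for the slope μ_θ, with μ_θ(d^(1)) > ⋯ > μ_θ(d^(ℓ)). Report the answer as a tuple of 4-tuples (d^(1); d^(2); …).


Interval decomposition of M: I[1,1]^2, I[1,4]^2, I[3,3]^2.
HN type (ℓ=4): μ^(1)=10; μ^(2)=4; μ^(3)=-5; μ^(4)=-13/2

((0, 0, 2, 0); (0, 0, 2, 2); (2, 0, 0, 0); (2, 2, 0, 0))


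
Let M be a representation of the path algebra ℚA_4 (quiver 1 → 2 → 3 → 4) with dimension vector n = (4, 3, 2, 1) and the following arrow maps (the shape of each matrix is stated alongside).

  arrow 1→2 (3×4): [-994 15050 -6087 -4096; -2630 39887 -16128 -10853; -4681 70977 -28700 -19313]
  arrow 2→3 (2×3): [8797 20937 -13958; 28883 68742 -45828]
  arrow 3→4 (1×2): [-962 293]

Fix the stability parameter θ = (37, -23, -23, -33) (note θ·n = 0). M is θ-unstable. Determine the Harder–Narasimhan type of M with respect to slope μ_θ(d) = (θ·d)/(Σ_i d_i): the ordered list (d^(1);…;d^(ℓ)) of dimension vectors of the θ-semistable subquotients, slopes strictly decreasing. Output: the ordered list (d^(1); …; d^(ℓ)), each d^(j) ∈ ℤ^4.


Interval decomposition of M: I[1,1], I[1,2], I[1,3], I[1,4].
HN type (ℓ=4): μ^(1)=37; μ^(2)=7; μ^(3)=-3; μ^(4)=-21/2

((1, 0, 0, 0); (1, 1, 0, 0); (1, 1, 1, 0); (1, 1, 1, 1))


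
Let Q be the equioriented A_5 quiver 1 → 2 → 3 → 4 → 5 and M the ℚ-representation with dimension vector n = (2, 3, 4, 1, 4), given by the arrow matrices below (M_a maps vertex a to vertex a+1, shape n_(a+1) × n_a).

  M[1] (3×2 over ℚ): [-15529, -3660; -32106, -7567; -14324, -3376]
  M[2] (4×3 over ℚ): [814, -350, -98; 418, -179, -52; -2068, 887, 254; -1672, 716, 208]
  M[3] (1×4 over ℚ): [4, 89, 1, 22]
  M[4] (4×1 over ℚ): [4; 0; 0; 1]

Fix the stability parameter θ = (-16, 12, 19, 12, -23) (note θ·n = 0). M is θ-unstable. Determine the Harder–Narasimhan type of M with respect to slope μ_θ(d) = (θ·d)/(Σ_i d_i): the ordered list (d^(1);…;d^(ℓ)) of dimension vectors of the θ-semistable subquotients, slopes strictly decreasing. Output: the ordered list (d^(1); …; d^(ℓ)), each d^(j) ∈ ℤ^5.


Via rank(M_{q-1}∘⋯∘M_p): M ≅ I[1,3], I[1,5], I[2,2], I[3,3]^2, I[5,5]^3.
μ_θ-semistable layers: μ^(1)=19; μ^(2)=12; μ^(3)=5; μ^(4)=-16; μ^(5)=-23

((0, 0, 3, 0, 0); (0, 2, 0, 0, 0); (0, 1, 1, 1, 1); (2, 0, 0, 0, 0); (0, 0, 0, 0, 3))


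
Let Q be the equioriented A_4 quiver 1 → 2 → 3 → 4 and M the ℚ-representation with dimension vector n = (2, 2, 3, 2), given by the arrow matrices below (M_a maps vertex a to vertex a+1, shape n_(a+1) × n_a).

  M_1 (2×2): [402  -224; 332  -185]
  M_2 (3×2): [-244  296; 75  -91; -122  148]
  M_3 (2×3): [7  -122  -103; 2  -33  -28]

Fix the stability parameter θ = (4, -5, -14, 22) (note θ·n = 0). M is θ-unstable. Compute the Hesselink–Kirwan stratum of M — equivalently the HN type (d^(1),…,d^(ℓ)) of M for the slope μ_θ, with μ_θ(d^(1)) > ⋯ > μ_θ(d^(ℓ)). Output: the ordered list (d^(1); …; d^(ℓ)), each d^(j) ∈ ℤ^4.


Via rank(M_{q-1}∘⋯∘M_p): M ≅ I[1,4]^2, I[3,3].
μ_θ-semistable layers: μ^(1)=22; μ^(2)=-5; μ^(3)=-14

((0, 0, 0, 2); (2, 2, 2, 0); (0, 0, 1, 0))


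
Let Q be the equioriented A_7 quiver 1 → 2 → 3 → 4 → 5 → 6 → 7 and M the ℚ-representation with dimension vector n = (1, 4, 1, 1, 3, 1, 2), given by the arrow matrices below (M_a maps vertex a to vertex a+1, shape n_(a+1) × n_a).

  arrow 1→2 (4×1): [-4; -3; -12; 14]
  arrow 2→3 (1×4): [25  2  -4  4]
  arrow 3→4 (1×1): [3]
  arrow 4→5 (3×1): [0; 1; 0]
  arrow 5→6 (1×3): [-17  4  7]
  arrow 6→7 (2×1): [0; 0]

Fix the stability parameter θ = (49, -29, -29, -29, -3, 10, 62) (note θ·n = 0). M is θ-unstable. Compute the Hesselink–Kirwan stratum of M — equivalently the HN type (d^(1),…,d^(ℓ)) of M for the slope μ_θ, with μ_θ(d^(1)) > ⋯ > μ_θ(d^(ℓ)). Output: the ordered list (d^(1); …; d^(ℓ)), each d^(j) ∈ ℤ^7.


Via rank(M_{q-1}∘⋯∘M_p): M ≅ I[1,6], I[2,2]^3, I[5,5]^2, I[7,7]^2.
μ_θ-semistable layers: μ^(1)=62; μ^(2)=10; μ^(3)=-3; μ^(4)=-19/2; μ^(5)=-29

((0, 0, 0, 0, 0, 0, 2); (0, 0, 0, 0, 0, 1, 0); (0, 0, 0, 0, 3, 0, 0); (1, 1, 1, 1, 0, 0, 0); (0, 3, 0, 0, 0, 0, 0))


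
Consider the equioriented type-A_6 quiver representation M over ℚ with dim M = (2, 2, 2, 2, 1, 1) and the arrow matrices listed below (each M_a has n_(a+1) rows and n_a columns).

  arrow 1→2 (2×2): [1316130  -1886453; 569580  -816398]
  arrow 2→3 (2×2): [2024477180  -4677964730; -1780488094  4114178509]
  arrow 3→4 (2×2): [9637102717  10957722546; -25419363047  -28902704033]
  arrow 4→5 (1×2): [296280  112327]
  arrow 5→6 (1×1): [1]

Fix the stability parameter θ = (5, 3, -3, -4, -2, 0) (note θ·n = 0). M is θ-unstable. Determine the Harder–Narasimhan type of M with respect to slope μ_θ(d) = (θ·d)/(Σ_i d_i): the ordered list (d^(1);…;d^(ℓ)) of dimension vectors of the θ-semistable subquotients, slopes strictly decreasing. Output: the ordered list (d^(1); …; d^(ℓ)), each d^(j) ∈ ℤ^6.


Barcode: M ≅ I[1,1], I[1,2], I[2,6], I[3,4]. HN layers by μ_θ (5 steps, strictly decreasing):
  μ^(1)=5; μ^(2)=4; μ^(3)=0; μ^(4)=-3/2; μ^(5)=-7/2

((1, 0, 0, 0, 0, 0); (1, 1, 0, 0, 0, 0); (0, 0, 0, 0, 0, 1); (0, 1, 1, 1, 1, 0); (0, 0, 1, 1, 0, 0))


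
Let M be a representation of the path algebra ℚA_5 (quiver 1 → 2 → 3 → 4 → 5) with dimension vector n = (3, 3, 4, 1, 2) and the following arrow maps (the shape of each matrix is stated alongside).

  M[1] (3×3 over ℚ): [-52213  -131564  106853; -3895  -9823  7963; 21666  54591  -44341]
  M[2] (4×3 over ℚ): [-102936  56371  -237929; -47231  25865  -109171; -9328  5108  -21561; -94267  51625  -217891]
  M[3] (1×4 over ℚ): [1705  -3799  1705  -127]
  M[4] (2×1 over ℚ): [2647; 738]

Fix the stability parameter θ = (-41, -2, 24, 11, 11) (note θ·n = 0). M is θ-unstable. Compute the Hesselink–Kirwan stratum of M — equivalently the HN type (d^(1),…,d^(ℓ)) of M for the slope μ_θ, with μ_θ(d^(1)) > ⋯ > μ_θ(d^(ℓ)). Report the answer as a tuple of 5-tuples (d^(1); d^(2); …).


Barcode: M ≅ I[1,3]^2, I[1,5], I[3,3], I[5,5]. HN layers by μ_θ (5 steps, strictly decreasing):
  μ^(1)=24; μ^(2)=46/3; μ^(3)=11; μ^(4)=-2; μ^(5)=-41

((0, 0, 3, 0, 0); (0, 0, 1, 1, 1); (0, 0, 0, 0, 1); (0, 3, 0, 0, 0); (3, 0, 0, 0, 0))


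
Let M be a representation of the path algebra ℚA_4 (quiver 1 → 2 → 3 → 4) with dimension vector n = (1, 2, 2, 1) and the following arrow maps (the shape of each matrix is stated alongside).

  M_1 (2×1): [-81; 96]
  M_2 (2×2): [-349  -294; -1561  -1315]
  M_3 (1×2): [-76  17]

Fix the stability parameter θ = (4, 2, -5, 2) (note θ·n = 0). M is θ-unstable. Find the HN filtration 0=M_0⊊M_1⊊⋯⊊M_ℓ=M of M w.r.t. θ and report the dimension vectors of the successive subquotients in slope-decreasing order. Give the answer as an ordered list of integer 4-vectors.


Interval decomposition of M: I[1,4], I[2,3].
HN type (ℓ=3): μ^(1)=2; μ^(2)=1/3; μ^(3)=-3/2

((0, 0, 0, 1); (1, 1, 1, 0); (0, 1, 1, 0))


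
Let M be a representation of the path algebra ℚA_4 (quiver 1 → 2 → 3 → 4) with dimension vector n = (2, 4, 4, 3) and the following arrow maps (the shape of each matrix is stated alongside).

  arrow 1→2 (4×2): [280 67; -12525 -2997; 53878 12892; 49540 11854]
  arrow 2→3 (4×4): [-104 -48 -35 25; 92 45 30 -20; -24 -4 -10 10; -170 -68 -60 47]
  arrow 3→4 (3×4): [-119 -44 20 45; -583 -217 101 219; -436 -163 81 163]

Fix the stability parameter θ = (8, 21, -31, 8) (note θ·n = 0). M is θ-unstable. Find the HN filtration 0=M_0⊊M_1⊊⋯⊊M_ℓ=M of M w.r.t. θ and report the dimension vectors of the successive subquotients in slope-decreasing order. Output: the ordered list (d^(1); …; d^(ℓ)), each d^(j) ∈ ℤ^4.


Interval decomposition of M: I[1,2], I[1,4], I[2,4]^2, I[3,3].
HN type (ℓ=5): μ^(1)=21; μ^(2)=8; μ^(3)=-2/3; μ^(4)=-5; μ^(5)=-31

((0, 1, 0, 0); (1, 0, 0, 3); (1, 1, 1, 0); (0, 2, 2, 0); (0, 0, 1, 0))


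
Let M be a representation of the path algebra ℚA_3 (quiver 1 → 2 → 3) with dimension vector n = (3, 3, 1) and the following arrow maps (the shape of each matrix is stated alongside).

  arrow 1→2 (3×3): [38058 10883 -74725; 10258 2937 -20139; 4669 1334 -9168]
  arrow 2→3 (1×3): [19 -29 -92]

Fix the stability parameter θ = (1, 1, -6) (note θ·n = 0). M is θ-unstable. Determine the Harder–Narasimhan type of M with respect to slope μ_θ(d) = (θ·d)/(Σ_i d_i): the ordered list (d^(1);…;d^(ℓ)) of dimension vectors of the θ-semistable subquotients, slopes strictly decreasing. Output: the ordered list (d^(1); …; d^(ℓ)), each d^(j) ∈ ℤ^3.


Barcode: M ≅ I[1,2]^2, I[1,3]. HN layers by μ_θ (2 steps, strictly decreasing):
  μ^(1)=1; μ^(2)=-4/3

((2, 2, 0); (1, 1, 1))


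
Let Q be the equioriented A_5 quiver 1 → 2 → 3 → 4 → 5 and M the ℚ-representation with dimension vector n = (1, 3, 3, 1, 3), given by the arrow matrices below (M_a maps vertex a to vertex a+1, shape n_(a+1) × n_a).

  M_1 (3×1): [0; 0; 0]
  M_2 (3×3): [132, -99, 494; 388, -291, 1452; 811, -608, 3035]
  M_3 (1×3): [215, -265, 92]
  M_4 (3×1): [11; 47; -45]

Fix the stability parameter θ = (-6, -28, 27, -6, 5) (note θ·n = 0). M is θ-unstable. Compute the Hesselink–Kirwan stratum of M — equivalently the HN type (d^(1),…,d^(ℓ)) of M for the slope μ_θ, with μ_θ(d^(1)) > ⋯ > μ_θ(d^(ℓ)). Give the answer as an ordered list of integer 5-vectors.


Interval decomposition of M: I[1,1], I[2,3]^2, I[2,5], I[5,5]^2.
HN type (ℓ=5): μ^(1)=27; μ^(2)=26/3; μ^(3)=5; μ^(4)=-6; μ^(5)=-28

((0, 0, 2, 0, 0); (0, 0, 1, 1, 1); (0, 0, 0, 0, 2); (1, 0, 0, 0, 0); (0, 3, 0, 0, 0))


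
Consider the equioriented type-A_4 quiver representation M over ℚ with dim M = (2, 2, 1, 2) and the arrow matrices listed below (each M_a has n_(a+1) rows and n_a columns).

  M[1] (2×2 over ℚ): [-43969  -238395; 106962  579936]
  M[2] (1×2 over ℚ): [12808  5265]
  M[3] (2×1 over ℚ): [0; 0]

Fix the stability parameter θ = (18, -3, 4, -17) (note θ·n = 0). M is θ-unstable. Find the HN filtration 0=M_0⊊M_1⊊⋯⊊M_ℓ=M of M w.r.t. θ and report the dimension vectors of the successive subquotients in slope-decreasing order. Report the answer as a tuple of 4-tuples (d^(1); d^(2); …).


Interval decomposition of M: I[1,2], I[1,3], I[4,4]^2.
HN type (ℓ=3): μ^(1)=15/2; μ^(2)=19/3; μ^(3)=-17

((1, 1, 0, 0); (1, 1, 1, 0); (0, 0, 0, 2))


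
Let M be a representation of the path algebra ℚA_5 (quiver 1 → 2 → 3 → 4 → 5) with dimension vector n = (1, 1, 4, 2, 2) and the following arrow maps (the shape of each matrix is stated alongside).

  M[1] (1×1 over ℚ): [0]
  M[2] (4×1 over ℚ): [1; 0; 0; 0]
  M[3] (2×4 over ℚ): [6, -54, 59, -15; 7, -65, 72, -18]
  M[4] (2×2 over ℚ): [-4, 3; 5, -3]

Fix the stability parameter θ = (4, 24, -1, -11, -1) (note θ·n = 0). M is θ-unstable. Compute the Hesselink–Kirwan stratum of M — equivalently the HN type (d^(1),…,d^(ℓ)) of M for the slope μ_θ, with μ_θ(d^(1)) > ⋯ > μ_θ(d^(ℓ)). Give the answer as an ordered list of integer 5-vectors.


Barcode: M ≅ I[1,1], I[2,5], I[3,3]^2, I[3,5]. HN layers by μ_θ (4 steps, strictly decreasing):
  μ^(1)=4; μ^(2)=11/4; μ^(3)=-1; μ^(4)=-6

((1, 0, 0, 0, 0); (0, 1, 1, 1, 1); (0, 0, 2, 0, 1); (0, 0, 1, 1, 0))


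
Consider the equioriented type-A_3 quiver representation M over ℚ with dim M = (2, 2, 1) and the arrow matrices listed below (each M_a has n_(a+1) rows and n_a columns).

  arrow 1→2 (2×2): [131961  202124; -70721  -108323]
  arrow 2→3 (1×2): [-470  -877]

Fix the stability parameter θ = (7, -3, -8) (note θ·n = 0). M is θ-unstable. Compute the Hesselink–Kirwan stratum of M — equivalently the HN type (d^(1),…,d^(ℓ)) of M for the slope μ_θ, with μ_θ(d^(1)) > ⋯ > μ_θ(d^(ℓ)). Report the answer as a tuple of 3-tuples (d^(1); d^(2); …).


Interval decomposition of M: I[1,2], I[1,3].
HN type (ℓ=2): μ^(1)=2; μ^(2)=-4/3

((1, 1, 0); (1, 1, 1))


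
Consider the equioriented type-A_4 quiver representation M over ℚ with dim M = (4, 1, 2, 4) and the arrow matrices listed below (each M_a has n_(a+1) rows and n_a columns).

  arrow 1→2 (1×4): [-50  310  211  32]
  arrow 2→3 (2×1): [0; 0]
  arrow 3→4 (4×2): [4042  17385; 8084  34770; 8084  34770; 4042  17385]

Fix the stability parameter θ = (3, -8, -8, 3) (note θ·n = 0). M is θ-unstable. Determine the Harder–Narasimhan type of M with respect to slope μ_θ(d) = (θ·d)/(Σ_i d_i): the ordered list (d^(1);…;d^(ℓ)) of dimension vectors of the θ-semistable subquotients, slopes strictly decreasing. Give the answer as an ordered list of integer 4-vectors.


Interval decomposition of M: I[1,1]^3, I[1,2], I[3,3], I[3,4], I[4,4]^3.
HN type (ℓ=3): μ^(1)=3; μ^(2)=-5/2; μ^(3)=-8

((3, 0, 0, 4); (1, 1, 0, 0); (0, 0, 2, 0))


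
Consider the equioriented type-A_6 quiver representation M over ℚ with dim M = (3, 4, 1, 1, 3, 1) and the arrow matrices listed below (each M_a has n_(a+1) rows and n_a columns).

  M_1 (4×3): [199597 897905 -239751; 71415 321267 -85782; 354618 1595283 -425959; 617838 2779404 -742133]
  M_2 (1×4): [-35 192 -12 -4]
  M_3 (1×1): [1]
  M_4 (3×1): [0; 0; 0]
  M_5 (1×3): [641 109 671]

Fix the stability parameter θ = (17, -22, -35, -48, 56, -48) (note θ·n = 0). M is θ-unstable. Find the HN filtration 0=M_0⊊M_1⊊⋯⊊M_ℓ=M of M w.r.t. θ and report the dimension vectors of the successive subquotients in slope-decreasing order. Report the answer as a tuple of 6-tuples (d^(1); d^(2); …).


Interval decomposition of M: I[1,2]^2, I[1,4], I[2,2], I[5,5]^2, I[5,6].
HN type (ℓ=4): μ^(1)=56; μ^(2)=4; μ^(3)=-5/2; μ^(4)=-22

((0, 0, 0, 0, 2, 0); (0, 0, 0, 0, 1, 1); (2, 2, 0, 0, 0, 0); (1, 2, 1, 1, 0, 0))


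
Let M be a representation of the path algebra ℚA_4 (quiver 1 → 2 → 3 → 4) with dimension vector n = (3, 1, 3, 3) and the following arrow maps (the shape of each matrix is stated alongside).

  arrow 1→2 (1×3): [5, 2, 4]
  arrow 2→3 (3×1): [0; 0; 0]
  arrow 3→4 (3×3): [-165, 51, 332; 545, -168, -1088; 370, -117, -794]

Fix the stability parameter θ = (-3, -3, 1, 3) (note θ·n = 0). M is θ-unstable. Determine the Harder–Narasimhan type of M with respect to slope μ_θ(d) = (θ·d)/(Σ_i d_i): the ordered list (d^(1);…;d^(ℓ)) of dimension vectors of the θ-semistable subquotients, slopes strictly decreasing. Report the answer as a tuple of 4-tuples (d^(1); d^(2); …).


Interval decomposition of M: I[1,1]^2, I[1,2], I[3,4]^3.
HN type (ℓ=3): μ^(1)=3; μ^(2)=1; μ^(3)=-3

((0, 0, 0, 3); (0, 0, 3, 0); (3, 1, 0, 0))


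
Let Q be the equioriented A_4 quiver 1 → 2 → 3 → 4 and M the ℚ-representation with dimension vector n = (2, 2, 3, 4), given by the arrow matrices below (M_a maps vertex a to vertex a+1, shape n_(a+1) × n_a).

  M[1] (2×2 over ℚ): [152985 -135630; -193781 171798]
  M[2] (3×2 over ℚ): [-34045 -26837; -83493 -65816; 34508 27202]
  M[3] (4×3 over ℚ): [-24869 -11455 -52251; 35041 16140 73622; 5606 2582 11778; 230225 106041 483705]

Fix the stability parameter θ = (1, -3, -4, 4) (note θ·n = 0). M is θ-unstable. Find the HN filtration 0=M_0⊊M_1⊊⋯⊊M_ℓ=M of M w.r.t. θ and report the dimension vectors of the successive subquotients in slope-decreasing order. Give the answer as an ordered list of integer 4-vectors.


Interval decomposition of M: I[1,1], I[1,4], I[2,4], I[3,4], I[4,4].
HN type (ℓ=5): μ^(1)=4; μ^(2)=1; μ^(3)=-2; μ^(4)=-7/2; μ^(5)=-4

((0, 0, 0, 4); (1, 0, 0, 0); (1, 1, 1, 0); (0, 1, 1, 0); (0, 0, 1, 0))


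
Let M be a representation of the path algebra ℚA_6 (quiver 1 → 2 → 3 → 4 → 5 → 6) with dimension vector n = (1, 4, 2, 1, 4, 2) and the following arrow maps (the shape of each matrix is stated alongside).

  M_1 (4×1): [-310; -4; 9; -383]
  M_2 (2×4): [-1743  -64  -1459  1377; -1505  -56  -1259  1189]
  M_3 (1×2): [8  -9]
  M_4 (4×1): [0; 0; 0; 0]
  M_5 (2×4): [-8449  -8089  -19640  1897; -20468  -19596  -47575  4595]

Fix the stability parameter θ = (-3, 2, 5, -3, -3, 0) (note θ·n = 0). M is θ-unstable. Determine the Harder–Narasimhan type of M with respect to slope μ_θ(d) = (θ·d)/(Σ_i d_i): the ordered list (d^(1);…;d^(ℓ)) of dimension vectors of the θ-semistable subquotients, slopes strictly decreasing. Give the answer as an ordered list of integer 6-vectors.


Interval decomposition of M: I[1,4], I[2,2]^2, I[2,3], I[5,5]^2, I[5,6]^2.
HN type (ℓ=5): μ^(1)=5; μ^(2)=2; μ^(3)=4/3; μ^(4)=0; μ^(5)=-3

((0, 0, 1, 0, 0, 0); (0, 3, 0, 0, 0, 0); (0, 1, 1, 1, 0, 0); (0, 0, 0, 0, 0, 2); (1, 0, 0, 0, 4, 0))


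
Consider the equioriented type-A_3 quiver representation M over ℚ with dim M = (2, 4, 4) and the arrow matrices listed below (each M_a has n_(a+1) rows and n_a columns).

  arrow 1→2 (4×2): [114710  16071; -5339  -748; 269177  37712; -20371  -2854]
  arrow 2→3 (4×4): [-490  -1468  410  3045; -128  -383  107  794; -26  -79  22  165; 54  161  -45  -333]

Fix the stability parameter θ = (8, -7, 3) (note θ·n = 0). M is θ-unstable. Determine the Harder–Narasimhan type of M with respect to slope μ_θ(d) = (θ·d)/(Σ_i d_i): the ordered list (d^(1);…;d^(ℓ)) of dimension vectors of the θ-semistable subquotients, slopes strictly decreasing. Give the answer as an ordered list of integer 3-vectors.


Via rank(M_{q-1}∘⋯∘M_p): M ≅ I[1,2], I[1,3], I[2,3]^2, I[3,3].
μ_θ-semistable layers: μ^(1)=3; μ^(2)=1/2; μ^(3)=-7

((0, 0, 4); (2, 2, 0); (0, 2, 0))


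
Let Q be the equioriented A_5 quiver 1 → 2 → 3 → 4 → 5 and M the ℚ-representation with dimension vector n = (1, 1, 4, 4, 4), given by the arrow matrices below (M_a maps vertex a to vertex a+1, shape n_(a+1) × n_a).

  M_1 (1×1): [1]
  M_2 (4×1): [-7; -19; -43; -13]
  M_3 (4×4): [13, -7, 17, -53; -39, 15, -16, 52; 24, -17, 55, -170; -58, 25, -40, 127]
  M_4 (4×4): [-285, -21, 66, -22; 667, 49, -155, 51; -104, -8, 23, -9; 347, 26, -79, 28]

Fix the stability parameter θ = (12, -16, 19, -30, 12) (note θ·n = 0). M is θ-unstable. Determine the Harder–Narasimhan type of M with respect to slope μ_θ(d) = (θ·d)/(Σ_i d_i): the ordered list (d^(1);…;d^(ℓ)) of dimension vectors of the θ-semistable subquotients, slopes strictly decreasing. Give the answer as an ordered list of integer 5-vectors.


Interval decomposition of M: I[1,3], I[3,4], I[3,5]^2, I[4,5], I[5,5].
HN type (ℓ=5): μ^(1)=19; μ^(2)=12; μ^(3)=-2; μ^(4)=-11/2; μ^(5)=-30

((0, 0, 1, 0, 0); (0, 0, 0, 0, 4); (1, 1, 0, 0, 0); (0, 0, 3, 3, 0); (0, 0, 0, 1, 0))


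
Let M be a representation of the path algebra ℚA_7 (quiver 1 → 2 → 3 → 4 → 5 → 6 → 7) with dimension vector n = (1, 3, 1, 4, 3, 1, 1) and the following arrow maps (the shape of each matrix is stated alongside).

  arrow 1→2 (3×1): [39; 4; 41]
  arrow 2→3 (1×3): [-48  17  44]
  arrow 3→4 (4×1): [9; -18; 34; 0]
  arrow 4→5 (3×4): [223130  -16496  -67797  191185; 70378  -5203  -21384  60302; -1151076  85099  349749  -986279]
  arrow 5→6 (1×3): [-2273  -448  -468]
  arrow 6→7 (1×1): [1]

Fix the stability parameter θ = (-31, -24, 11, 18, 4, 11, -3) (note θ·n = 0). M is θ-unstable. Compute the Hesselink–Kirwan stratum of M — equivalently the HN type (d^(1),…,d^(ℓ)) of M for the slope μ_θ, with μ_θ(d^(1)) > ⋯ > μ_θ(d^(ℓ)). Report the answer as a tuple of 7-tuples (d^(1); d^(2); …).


Via rank(M_{q-1}∘⋯∘M_p): M ≅ I[1,2], I[2,2], I[2,4], I[4,4], I[4,5], I[4,7], I[5,5].
μ_θ-semistable layers: μ^(1)=18; μ^(2)=11; μ^(3)=15/2; μ^(4)=4; μ^(5)=-24; μ^(6)=-31

((0, 0, 0, 2, 0, 0, 0); (0, 0, 1, 1, 1, 0, 0); (0, 0, 0, 1, 1, 1, 1); (0, 0, 0, 0, 1, 0, 0); (0, 3, 0, 0, 0, 0, 0); (1, 0, 0, 0, 0, 0, 0))


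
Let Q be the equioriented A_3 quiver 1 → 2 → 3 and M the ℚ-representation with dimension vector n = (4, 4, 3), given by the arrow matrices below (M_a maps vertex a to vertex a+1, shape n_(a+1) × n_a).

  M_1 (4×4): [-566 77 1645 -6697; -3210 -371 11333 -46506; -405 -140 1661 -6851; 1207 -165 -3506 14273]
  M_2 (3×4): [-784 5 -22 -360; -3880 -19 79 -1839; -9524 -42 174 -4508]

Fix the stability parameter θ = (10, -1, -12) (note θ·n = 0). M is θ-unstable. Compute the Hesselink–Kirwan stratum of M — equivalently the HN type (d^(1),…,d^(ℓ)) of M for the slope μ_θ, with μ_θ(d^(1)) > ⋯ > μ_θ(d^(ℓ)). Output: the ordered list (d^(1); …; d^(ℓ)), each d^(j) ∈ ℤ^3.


Interval decomposition of M: I[1,2], I[1,3]^3.
HN type (ℓ=2): μ^(1)=9/2; μ^(2)=-1

((1, 1, 0); (3, 3, 3))


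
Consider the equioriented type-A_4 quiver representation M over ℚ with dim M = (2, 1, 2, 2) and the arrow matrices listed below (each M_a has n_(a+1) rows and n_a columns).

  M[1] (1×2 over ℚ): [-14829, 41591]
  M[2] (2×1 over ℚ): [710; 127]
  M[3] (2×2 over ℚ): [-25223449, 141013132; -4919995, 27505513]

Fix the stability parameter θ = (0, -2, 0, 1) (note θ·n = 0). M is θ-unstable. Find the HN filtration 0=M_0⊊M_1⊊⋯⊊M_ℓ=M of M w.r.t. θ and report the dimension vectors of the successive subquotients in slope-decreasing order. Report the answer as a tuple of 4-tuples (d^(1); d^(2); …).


Via rank(M_{q-1}∘⋯∘M_p): M ≅ I[1,1], I[1,4], I[3,4].
μ_θ-semistable layers: μ^(1)=1; μ^(2)=0; μ^(3)=-1

((0, 0, 0, 2); (1, 0, 2, 0); (1, 1, 0, 0))


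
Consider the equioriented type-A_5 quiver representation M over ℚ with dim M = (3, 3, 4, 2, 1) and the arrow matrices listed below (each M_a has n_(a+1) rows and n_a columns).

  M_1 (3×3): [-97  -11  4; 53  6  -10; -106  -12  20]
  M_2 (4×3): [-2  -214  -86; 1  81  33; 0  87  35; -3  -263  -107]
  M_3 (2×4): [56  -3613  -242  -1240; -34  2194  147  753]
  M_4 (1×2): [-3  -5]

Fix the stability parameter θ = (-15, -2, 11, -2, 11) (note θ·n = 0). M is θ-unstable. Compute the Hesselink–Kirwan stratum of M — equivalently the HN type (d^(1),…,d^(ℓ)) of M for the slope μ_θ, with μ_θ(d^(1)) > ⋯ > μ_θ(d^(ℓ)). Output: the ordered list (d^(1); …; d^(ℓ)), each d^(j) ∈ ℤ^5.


Barcode: M ≅ I[1,1], I[1,4], I[1,5], I[2,3], I[3,3]. HN layers by μ_θ (4 steps, strictly decreasing):
  μ^(1)=11; μ^(2)=9/2; μ^(3)=-2; μ^(4)=-15

((0, 0, 2, 0, 1); (0, 0, 2, 2, 0); (0, 3, 0, 0, 0); (3, 0, 0, 0, 0))


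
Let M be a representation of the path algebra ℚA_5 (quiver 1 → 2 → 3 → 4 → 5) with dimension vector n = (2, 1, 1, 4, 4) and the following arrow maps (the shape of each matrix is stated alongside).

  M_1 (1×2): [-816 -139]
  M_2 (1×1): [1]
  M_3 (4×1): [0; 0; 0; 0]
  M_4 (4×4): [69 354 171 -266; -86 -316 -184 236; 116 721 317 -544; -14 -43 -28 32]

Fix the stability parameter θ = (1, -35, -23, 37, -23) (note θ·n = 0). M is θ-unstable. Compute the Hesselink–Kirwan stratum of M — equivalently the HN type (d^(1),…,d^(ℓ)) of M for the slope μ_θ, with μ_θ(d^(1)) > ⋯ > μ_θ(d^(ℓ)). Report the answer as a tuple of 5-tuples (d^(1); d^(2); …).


Barcode: M ≅ I[1,1], I[1,3], I[4,5]^4. HN layers by μ_θ (3 steps, strictly decreasing):
  μ^(1)=7; μ^(2)=1; μ^(3)=-19

((0, 0, 0, 4, 4); (1, 0, 0, 0, 0); (1, 1, 1, 0, 0))


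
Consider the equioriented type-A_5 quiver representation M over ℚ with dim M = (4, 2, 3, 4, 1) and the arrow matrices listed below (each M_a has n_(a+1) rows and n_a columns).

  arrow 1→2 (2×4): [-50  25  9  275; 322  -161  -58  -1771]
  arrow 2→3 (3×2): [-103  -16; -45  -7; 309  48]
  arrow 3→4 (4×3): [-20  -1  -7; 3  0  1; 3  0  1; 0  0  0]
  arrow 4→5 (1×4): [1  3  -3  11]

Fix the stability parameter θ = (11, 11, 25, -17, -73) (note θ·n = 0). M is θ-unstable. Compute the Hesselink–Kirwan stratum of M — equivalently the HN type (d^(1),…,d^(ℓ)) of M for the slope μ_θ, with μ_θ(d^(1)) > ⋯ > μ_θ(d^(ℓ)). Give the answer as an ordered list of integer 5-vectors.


Interval decomposition of M: I[1,1]^2, I[1,3], I[1,5], I[3,4], I[4,4]^2.
HN type (ℓ=5): μ^(1)=25; μ^(2)=11; μ^(3)=4; μ^(4)=-43/5; μ^(5)=-17

((0, 0, 1, 0, 0); (3, 1, 0, 0, 0); (0, 0, 1, 1, 0); (1, 1, 1, 1, 1); (0, 0, 0, 2, 0))


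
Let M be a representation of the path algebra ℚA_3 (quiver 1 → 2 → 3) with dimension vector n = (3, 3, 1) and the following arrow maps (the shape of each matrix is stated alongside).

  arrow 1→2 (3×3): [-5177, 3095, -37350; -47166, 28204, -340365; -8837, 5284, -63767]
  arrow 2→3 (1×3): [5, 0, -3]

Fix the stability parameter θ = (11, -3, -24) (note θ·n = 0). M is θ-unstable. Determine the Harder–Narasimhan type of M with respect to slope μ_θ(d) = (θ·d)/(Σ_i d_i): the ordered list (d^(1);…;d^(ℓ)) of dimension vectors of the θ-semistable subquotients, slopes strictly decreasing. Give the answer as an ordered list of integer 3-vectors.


Interval decomposition of M: I[1,2]^2, I[1,3].
HN type (ℓ=2): μ^(1)=4; μ^(2)=-16/3

((2, 2, 0); (1, 1, 1))


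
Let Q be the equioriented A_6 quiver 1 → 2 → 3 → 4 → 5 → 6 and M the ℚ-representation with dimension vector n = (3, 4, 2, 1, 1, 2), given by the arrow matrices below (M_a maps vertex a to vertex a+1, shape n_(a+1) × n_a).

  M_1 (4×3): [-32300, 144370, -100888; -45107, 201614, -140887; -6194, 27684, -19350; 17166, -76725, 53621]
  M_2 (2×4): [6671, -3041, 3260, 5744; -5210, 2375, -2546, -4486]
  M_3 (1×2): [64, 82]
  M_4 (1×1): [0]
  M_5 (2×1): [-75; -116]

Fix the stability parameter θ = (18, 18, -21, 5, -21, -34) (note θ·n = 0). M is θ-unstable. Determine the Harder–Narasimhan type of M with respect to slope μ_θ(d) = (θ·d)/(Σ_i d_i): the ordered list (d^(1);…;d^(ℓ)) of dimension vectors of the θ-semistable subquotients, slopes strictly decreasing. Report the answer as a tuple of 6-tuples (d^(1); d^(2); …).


Via rank(M_{q-1}∘⋯∘M_p): M ≅ I[1,2], I[1,3], I[1,4], I[2,2], I[5,6], I[6,6].
μ_θ-semistable layers: μ^(1)=18; μ^(2)=5; μ^(3)=-55/2; μ^(4)=-34

((1, 2, 0, 0, 0, 0); (2, 2, 2, 1, 0, 0); (0, 0, 0, 0, 1, 1); (0, 0, 0, 0, 0, 1))


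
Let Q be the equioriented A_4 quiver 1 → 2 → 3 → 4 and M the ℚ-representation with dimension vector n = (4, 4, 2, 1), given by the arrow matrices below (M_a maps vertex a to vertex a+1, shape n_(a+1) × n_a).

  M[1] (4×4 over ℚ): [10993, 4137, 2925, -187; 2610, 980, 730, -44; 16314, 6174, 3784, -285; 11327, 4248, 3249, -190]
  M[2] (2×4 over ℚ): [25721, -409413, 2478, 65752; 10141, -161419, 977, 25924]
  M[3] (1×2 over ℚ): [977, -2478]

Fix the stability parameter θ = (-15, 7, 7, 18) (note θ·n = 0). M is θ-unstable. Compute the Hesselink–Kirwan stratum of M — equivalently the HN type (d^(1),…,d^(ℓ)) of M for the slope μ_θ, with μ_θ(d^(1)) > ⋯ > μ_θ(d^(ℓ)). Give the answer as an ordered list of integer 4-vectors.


Barcode: M ≅ I[1,2]^2, I[1,3], I[1,4]. HN layers by μ_θ (3 steps, strictly decreasing):
  μ^(1)=18; μ^(2)=7; μ^(3)=-15

((0, 0, 0, 1); (0, 4, 2, 0); (4, 0, 0, 0))


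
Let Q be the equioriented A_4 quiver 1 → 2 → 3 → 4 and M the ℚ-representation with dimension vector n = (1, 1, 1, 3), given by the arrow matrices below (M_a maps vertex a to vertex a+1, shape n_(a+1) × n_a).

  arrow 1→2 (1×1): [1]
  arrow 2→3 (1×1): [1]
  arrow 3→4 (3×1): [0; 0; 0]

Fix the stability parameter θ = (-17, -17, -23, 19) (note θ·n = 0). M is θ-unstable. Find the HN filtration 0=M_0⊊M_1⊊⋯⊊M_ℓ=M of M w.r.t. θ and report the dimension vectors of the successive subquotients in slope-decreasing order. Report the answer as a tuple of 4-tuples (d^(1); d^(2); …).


Barcode: M ≅ I[1,3], I[4,4]^3. HN layers by μ_θ (2 steps, strictly decreasing):
  μ^(1)=19; μ^(2)=-19

((0, 0, 0, 3); (1, 1, 1, 0))


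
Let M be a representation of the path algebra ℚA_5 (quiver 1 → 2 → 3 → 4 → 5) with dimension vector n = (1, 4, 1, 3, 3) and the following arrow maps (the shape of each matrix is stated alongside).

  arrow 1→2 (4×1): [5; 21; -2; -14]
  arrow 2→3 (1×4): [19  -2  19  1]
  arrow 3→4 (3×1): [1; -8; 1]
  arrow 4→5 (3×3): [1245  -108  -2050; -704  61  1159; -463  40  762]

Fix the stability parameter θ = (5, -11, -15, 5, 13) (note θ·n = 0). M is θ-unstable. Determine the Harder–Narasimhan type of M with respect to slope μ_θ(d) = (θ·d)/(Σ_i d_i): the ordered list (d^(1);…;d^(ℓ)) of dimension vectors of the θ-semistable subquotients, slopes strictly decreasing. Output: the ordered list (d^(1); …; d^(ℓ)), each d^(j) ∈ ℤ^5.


Via rank(M_{q-1}∘⋯∘M_p): M ≅ I[1,5], I[2,2]^3, I[4,5]^2.
μ_θ-semistable layers: μ^(1)=13; μ^(2)=5; μ^(3)=-7; μ^(4)=-11

((0, 0, 0, 0, 3); (0, 0, 0, 3, 0); (1, 1, 1, 0, 0); (0, 3, 0, 0, 0))
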